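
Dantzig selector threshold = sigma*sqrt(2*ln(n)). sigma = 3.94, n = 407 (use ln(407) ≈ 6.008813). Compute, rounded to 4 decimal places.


ln(407) ≈ 6.008813.
2*ln(n) ≈ 12.017626.
sqrt(2*ln(n)) ≈ sqrt(12.017626) ≈ 3.466645.
threshold ≈ 3.94*3.466645 = 13.6585813 ≈ 13.6586.

13.6586


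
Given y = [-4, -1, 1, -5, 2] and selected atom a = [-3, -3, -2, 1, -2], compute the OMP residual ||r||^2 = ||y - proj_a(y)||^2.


a^T a = 27.
a^T y = 4.
coeff = 4/27 = 4/27.
||r||^2 = 1253/27.

1253/27


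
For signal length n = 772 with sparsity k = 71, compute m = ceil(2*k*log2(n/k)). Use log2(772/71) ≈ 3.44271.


log2(n/k) = log2(772/71) ≈ 3.44271.
2*k*log2(n/k) ≈ 2*71*3.44271 = 488.86482.
m = ceil(488.86482) = 489.

489


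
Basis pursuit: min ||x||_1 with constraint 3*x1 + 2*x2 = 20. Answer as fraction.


Axis intercepts:
  x1 = 20/3, x2 = 0: L1 = 20/3
  x1 = 0, x2 = 10: L1 = 10
x* = (20/3, 0)
||x*||_1 = 20/3.

20/3


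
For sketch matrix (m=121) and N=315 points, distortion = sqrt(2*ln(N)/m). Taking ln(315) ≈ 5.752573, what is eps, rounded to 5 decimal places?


ln(315) ≈ 5.752573.
2*ln(N)/m ≈ 2*5.752573/121 ≈ 0.09508385.
eps = sqrt(0.09508385) ≈ 0.3083567 ≈ 0.30836.

0.30836


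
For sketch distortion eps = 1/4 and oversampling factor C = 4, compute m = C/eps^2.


1/eps = 4.
(1/eps)^2 = 16.
m = 4*16 = 64.

64


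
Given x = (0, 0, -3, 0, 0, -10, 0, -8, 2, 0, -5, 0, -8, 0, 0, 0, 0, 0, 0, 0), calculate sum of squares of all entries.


Non-zero entries: [(2, -3), (5, -10), (7, -8), (8, 2), (10, -5), (12, -8)]
Squares: [9, 100, 64, 4, 25, 64]
||x||_2^2 = sum = 266.

266


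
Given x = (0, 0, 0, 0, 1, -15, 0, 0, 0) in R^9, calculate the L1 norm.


Non-zero entries: [(4, 1), (5, -15)]
Absolute values: [1, 15]
||x||_1 = sum = 16.

16


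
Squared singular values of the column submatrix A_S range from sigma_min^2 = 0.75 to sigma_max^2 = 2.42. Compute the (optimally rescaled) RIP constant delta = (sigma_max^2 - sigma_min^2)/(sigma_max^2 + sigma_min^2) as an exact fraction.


lambda_max - lambda_min = 2.42 - 0.75 = 1.67.
lambda_max + lambda_min = 2.42 + 0.75 = 3.17.
delta = 1.67/3.17 = 167/317.

167/317


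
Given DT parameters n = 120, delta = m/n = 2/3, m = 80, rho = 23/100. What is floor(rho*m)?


m = 2/3*120 = 80.
rho = 23/100.
rho*m = 23/100*80 = 18.4.
k = floor(18.4) = 18.

18


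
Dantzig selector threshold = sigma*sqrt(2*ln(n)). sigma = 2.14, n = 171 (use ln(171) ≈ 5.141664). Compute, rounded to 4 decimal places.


ln(171) ≈ 5.141664.
2*ln(n) ≈ 10.283328.
sqrt(2*ln(n)) ≈ sqrt(10.283328) ≈ 3.206763.
threshold ≈ 2.14*3.206763 = 6.86247282 ≈ 6.8625.

6.8625


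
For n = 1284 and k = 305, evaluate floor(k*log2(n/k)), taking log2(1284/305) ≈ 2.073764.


log2(n/k) = log2(1284/305) ≈ 2.073764.
k*log2(n/k) ≈ 305*2.073764 = 632.49802.
floor(632.49802) = 632.

632


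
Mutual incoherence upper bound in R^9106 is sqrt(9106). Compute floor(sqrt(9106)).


95^2 = 9025 <= 9106 < 9216 = 96^2, so 95 <= sqrt(9106) < 96.
floor(sqrt(9106)) = 95.

95


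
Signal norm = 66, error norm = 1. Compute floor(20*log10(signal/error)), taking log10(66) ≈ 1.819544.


||x||/||e|| = 66/1 = 66.
log10(66) ≈ 1.819544.
20*log10(||x||/||e||) ≈ 20*1.819544 = 36.39088.
floor(36.39088) = 36.

36


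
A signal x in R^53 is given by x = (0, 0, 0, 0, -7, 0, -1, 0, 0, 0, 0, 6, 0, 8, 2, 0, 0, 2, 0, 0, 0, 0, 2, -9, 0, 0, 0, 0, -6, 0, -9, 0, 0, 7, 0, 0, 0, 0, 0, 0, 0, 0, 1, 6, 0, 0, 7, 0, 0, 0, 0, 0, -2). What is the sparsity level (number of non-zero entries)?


Non-zero positions: [4, 6, 11, 13, 14, 17, 22, 23, 28, 30, 33, 42, 43, 46, 52].
Sparsity = 15.

15


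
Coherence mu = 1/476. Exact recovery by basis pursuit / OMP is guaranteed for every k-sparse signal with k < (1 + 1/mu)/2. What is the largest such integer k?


1/mu = 476.
1 + 1/mu = 477.
(1 + 1/mu)/2 = 238.5 is not an integer, so k_max = floor(238.5) = 238.

238


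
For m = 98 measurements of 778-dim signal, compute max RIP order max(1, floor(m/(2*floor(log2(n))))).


floor(log2(778)) = 9.
2*9 = 18.
m/(2*floor(log2(n))) = 98/18 ≈ 5.4444.
floor = 5.
k = max(1, 5) = 5.

5


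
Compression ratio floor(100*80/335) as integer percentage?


100*m/n = 100*80/335 ≈ 23.8806.
floor = 23.

23


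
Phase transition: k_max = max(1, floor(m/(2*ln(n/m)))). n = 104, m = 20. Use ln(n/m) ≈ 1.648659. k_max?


n/m = 104/20 = 26/5.
ln(n/m) ≈ 1.648659.
2*ln(n/m) ≈ 3.297318.
m/(2*ln(n/m)) ≈ 20/3.297318 ≈ 6.0655.
floor = 6.
k_max = max(1, 6) = 6.

6


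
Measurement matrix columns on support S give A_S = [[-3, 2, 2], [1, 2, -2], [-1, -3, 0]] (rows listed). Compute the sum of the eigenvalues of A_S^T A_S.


Sum of eigenvalues of A_S^T A_S = trace(A_S^T A_S) = sum of squared column norms of A_S.
A_S^T A_S diagonal: [11, 17, 8].
trace = 11 + 17 + 8 = 36.

36


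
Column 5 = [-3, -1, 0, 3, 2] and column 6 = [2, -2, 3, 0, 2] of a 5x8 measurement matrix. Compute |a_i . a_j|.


Inner product: -3*2 + -1*-2 + 0*3 + 3*0 + 2*2
Products: [-6, 2, 0, 0, 4]
Sum = 0.
|dot| = 0.

0


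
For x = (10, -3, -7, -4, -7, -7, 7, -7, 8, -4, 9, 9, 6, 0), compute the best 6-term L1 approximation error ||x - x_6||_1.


Sorted |x_i| descending: [10, 9, 9, 8, 7, 7, 7, 7, 7, 6, 4, 4, 3, 0]
Keep top 6: [10, 9, 9, 8, 7, 7]
Tail entries: [7, 7, 7, 6, 4, 4, 3, 0]
L1 error = sum of tail = 38.

38


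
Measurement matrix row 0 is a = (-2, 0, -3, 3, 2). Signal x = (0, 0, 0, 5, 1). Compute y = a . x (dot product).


Non-zero terms: ['3*5', '2*1']
Products: [15, 2]
y = sum = 17.

17


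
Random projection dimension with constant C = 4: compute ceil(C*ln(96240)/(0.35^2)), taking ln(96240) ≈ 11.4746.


ln(96240) ≈ 11.4746.
eps^2 = 0.35^2 = 0.1225.
C*ln(N)/eps^2 ≈ 4*11.4746/0.1225 ≈ 374.6808.
m = ceil(374.6808) = 375.

375


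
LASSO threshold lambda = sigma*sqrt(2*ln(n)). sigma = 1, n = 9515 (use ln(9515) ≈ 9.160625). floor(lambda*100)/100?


ln(9515) ≈ 9.160625.
2*ln(n) ≈ 18.32125.
sqrt(2*ln(n)) ≈ sqrt(18.32125) ≈ 4.280333.
lambda ≈ 1*4.280333 = 4.280333.
floor(lambda*100)/100 = 4.28.

4.28


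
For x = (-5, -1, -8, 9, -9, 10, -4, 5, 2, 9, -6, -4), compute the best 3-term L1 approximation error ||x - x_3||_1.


Sorted |x_i| descending: [10, 9, 9, 9, 8, 6, 5, 5, 4, 4, 2, 1]
Keep top 3: [10, 9, 9]
Tail entries: [9, 8, 6, 5, 5, 4, 4, 2, 1]
L1 error = sum of tail = 44.

44


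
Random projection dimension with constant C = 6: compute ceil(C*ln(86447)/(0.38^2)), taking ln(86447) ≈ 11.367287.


ln(86447) ≈ 11.367287.
eps^2 = 0.38^2 = 0.1444.
C*ln(N)/eps^2 ≈ 6*11.367287/0.1444 ≈ 472.3249.
m = ceil(472.3249) = 473.

473


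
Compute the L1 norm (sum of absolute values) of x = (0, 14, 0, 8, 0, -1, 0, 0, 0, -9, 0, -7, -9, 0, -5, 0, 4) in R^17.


Non-zero entries: [(1, 14), (3, 8), (5, -1), (9, -9), (11, -7), (12, -9), (14, -5), (16, 4)]
Absolute values: [14, 8, 1, 9, 7, 9, 5, 4]
||x||_1 = sum = 57.

57


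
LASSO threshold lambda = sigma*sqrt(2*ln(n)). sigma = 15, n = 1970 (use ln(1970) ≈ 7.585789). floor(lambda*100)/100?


ln(1970) ≈ 7.585789.
2*ln(n) ≈ 15.171578.
sqrt(2*ln(n)) ≈ sqrt(15.171578) ≈ 3.895071.
lambda ≈ 15*3.895071 = 58.426065.
floor(lambda*100)/100 = 58.42.

58.42


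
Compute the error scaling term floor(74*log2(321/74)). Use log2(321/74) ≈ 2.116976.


log2(n/k) = log2(321/74) ≈ 2.116976.
k*log2(n/k) ≈ 74*2.116976 = 156.656224.
floor(156.656224) = 156.

156


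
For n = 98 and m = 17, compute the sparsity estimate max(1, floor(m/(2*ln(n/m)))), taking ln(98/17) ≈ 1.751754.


n/m = 98/17.
ln(n/m) ≈ 1.751754.
2*ln(n/m) ≈ 3.503508.
m/(2*ln(n/m)) ≈ 17/3.503508 ≈ 4.8523.
floor = 4.
k_max = max(1, 4) = 4.

4


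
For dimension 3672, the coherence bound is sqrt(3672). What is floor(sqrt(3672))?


60^2 = 3600 <= 3672 < 3721 = 61^2, so 60 <= sqrt(3672) < 61.
floor(sqrt(3672)) = 60.

60


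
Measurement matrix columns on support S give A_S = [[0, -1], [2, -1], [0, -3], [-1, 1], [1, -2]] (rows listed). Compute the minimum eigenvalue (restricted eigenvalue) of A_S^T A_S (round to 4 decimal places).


A_S^T A_S = [[6, -5], [-5, 16]].
trace = 22.
det = 71.
disc = trace^2 - 4*det = 484 - 4*71 = 200.
sqrt(200) ≈ 14.142136.
lam_min = (22 - sqrt(200))/2 ≈ (22 - 14.142136)/2 = 3.928932 ≈ 3.9289.

3.9289


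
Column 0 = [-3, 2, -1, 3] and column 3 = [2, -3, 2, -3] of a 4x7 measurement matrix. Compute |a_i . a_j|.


Inner product: -3*2 + 2*-3 + -1*2 + 3*-3
Products: [-6, -6, -2, -9]
Sum = -23.
|dot| = 23.

23


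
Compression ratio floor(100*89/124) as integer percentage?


100*m/n = 100*89/124 ≈ 71.7742.
floor = 71.

71


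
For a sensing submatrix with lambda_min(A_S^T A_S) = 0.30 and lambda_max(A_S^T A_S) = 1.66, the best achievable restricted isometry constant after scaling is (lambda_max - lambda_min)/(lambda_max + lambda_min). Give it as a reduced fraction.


lambda_max - lambda_min = 1.66 - 0.30 = 1.36.
lambda_max + lambda_min = 1.66 + 0.30 = 1.96.
delta = 1.36/1.96 = 136/196 = 34/49.

34/49


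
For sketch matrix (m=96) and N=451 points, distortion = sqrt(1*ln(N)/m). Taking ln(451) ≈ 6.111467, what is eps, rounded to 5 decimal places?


ln(451) ≈ 6.111467.
1*ln(N)/m ≈ 1*6.111467/96 ≈ 0.06366111.
eps = sqrt(0.06366111) ≈ 0.2523115 ≈ 0.25231.

0.25231


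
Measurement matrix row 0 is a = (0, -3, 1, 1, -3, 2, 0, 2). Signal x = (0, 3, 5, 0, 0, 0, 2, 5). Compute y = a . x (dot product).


Non-zero terms: ['-3*3', '1*5', '0*2', '2*5']
Products: [-9, 5, 0, 10]
y = sum = 6.

6


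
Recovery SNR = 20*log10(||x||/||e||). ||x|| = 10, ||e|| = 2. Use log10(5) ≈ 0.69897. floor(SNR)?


||x||/||e|| = 10/2 = 5.
log10(5) ≈ 0.69897.
20*log10(||x||/||e||) ≈ 20*0.69897 = 13.9794.
floor(13.9794) = 13.

13


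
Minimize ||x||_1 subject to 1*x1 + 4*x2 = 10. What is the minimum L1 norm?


Axis intercepts:
  x1 = 10, x2 = 0: L1 = 10
  x1 = 0, x2 = 5/2: L1 = 5/2
x* = (0, 5/2)
||x*||_1 = 5/2.

5/2


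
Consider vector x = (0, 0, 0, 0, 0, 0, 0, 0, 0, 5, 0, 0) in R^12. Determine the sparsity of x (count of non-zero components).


Non-zero positions: [9].
Sparsity = 1.

1


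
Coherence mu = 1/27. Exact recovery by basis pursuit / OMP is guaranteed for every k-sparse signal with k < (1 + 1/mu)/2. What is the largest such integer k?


1/mu = 27.
1 + 1/mu = 28.
(1 + 1/mu)/2 = 14 is an integer and the inequality is strict, so k_max = 14 - 1 = 13.

13


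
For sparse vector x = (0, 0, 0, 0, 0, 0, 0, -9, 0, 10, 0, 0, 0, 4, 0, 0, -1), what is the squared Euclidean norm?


Non-zero entries: [(7, -9), (9, 10), (13, 4), (16, -1)]
Squares: [81, 100, 16, 1]
||x||_2^2 = sum = 198.

198


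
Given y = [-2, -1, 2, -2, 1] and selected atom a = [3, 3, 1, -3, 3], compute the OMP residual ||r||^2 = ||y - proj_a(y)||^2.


a^T a = 37.
a^T y = 2.
coeff = 2/37 = 2/37.
||r||^2 = 514/37.

514/37


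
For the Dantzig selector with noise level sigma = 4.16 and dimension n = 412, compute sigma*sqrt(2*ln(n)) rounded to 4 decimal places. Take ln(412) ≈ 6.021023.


ln(412) ≈ 6.021023.
2*ln(n) ≈ 12.042046.
sqrt(2*ln(n)) ≈ sqrt(12.042046) ≈ 3.470165.
threshold ≈ 4.16*3.470165 = 14.4358864 ≈ 14.4359.

14.4359


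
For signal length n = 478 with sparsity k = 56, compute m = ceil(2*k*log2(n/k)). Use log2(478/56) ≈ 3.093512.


log2(n/k) = log2(478/56) ≈ 3.093512.
2*k*log2(n/k) ≈ 2*56*3.093512 = 346.473344.
m = ceil(346.473344) = 347.

347


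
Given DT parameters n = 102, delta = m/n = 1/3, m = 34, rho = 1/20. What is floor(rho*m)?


m = 1/3*102 = 34.
rho = 1/20.
rho*m = 1/20*34 = 1.7.
k = floor(1.7) = 1.

1


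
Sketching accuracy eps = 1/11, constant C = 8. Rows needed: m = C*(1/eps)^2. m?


1/eps = 11.
(1/eps)^2 = 121.
m = 8*121 = 968.

968


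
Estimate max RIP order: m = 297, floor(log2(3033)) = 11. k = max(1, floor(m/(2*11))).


floor(log2(3033)) = 11.
2*11 = 22.
m/(2*floor(log2(n))) = 297/22 ≈ 13.5.
floor = 13.
k = max(1, 13) = 13.

13


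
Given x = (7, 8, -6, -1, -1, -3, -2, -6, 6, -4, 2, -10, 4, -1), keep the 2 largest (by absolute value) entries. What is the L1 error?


Sorted |x_i| descending: [10, 8, 7, 6, 6, 6, 4, 4, 3, 2, 2, 1, 1, 1]
Keep top 2: [10, 8]
Tail entries: [7, 6, 6, 6, 4, 4, 3, 2, 2, 1, 1, 1]
L1 error = sum of tail = 43.

43


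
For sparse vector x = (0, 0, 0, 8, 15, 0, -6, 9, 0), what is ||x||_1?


Non-zero entries: [(3, 8), (4, 15), (6, -6), (7, 9)]
Absolute values: [8, 15, 6, 9]
||x||_1 = sum = 38.

38


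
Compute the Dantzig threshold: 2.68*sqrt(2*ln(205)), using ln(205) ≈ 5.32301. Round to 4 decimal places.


ln(205) ≈ 5.32301.
2*ln(n) ≈ 10.64602.
sqrt(2*ln(n)) ≈ sqrt(10.64602) ≈ 3.262824.
threshold ≈ 2.68*3.262824 = 8.74436832 ≈ 8.7444.

8.7444


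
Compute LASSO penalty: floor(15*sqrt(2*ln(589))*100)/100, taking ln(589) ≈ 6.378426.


ln(589) ≈ 6.378426.
2*ln(n) ≈ 12.756852.
sqrt(2*ln(n)) ≈ sqrt(12.756852) ≈ 3.571674.
lambda ≈ 15*3.571674 = 53.57511.
floor(lambda*100)/100 = 53.57.

53.57


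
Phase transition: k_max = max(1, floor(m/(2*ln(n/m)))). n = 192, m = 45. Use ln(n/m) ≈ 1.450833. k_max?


n/m = 192/45 = 64/15.
ln(n/m) ≈ 1.450833.
2*ln(n/m) ≈ 2.901666.
m/(2*ln(n/m)) ≈ 45/2.901666 ≈ 15.5083.
floor = 15.
k_max = max(1, 15) = 15.

15


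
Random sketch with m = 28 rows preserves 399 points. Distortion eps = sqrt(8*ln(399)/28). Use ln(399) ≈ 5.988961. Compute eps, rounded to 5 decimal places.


ln(399) ≈ 5.988961.
8*ln(N)/m ≈ 8*5.988961/28 ≈ 1.71113171.
eps = sqrt(1.71113171) ≈ 1.3081023 ≈ 1.30810.

1.30810


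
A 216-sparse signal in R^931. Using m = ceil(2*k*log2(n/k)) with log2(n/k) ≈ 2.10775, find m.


log2(n/k) = log2(931/216) ≈ 2.10775.
2*k*log2(n/k) ≈ 2*216*2.10775 = 910.548.
m = ceil(910.548) = 911.

911


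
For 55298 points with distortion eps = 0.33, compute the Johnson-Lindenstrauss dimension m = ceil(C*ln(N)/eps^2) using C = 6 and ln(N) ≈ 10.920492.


ln(55298) ≈ 10.920492.
eps^2 = 0.33^2 = 0.1089.
C*ln(N)/eps^2 ≈ 6*10.920492/0.1089 ≈ 601.68.
m = ceil(601.68) = 602.

602


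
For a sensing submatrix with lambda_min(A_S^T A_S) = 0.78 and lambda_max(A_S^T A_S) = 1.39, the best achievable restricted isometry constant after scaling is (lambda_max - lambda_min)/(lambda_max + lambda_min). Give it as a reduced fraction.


lambda_max - lambda_min = 1.39 - 0.78 = 0.61.
lambda_max + lambda_min = 1.39 + 0.78 = 2.17.
delta = 0.61/2.17 = 61/217.

61/217


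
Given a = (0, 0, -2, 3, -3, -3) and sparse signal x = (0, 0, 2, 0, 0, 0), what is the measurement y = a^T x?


Non-zero terms: ['-2*2']
Products: [-4]
y = sum = -4.

-4


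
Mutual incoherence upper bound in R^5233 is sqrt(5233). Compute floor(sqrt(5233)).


72^2 = 5184 <= 5233 < 5329 = 73^2, so 72 <= sqrt(5233) < 73.
floor(sqrt(5233)) = 72.

72


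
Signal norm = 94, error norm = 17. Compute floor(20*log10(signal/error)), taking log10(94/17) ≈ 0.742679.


||x||/||e|| = 94/17.
log10(94/17) ≈ 0.742679.
20*log10(||x||/||e||) ≈ 20*0.742679 = 14.85358.
floor(14.85358) = 14.

14


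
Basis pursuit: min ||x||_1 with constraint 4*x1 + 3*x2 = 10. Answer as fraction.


Axis intercepts:
  x1 = 5/2, x2 = 0: L1 = 5/2
  x1 = 0, x2 = 10/3: L1 = 10/3
x* = (5/2, 0)
||x*||_1 = 5/2.

5/2


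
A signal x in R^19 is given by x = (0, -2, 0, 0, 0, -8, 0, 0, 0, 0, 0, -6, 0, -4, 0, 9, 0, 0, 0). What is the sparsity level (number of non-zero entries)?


Non-zero positions: [1, 5, 11, 13, 15].
Sparsity = 5.

5


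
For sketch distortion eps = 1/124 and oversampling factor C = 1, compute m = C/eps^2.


1/eps = 124.
(1/eps)^2 = 15376.
m = 1*15376 = 15376.

15376


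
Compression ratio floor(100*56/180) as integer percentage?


100*m/n = 100*56/180 ≈ 31.1111.
floor = 31.

31


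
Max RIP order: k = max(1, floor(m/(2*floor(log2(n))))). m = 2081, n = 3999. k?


floor(log2(3999)) = 11.
2*11 = 22.
m/(2*floor(log2(n))) = 2081/22 ≈ 94.5909.
floor = 94.
k = max(1, 94) = 94.

94


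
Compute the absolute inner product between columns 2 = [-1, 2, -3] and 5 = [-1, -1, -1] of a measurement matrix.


Inner product: -1*-1 + 2*-1 + -3*-1
Products: [1, -2, 3]
Sum = 2.
|dot| = 2.

2


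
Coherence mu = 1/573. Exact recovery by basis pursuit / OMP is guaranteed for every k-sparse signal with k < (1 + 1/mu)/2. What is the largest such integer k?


1/mu = 573.
1 + 1/mu = 574.
(1 + 1/mu)/2 = 287 is an integer and the inequality is strict, so k_max = 287 - 1 = 286.

286


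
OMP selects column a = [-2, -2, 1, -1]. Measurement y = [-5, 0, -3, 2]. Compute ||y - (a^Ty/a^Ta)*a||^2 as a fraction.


a^T a = 10.
a^T y = 5.
coeff = 5/10 = 1/2.
||r||^2 = 71/2.

71/2


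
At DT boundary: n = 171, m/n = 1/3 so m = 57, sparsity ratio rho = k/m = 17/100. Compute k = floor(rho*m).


m = 1/3*171 = 57.
rho = 17/100.
rho*m = 17/100*57 = 9.69.
k = floor(9.69) = 9.

9


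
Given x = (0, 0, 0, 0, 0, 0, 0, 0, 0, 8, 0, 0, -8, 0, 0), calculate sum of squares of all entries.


Non-zero entries: [(9, 8), (12, -8)]
Squares: [64, 64]
||x||_2^2 = sum = 128.

128


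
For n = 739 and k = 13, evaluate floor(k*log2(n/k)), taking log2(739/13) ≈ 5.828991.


log2(n/k) = log2(739/13) ≈ 5.828991.
k*log2(n/k) ≈ 13*5.828991 = 75.776883.
floor(75.776883) = 75.

75


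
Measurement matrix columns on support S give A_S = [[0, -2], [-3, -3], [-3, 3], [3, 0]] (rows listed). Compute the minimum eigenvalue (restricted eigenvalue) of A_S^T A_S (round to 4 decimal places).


A_S^T A_S = [[27, 0], [0, 22]].
trace = 49.
det = 594.
disc = trace^2 - 4*det = 2401 - 4*594 = 25.
sqrt(25) = 5.
lam_min = (49 - 5)/2 = 22 = 22.0000.

22.0000


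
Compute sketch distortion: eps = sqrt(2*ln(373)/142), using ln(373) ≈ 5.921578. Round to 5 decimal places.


ln(373) ≈ 5.921578.
2*ln(N)/m ≈ 2*5.921578/142 ≈ 0.08340251.
eps = sqrt(0.08340251) ≈ 0.2887949 ≈ 0.28879.

0.28879


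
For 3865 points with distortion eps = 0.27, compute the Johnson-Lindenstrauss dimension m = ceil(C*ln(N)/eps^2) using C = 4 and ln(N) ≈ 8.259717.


ln(3865) ≈ 8.259717.
eps^2 = 0.27^2 = 0.0729.
C*ln(N)/eps^2 ≈ 4*8.259717/0.0729 ≈ 453.2081.
m = ceil(453.2081) = 454.

454


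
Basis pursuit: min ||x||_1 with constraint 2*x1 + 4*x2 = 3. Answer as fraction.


Axis intercepts:
  x1 = 3/2, x2 = 0: L1 = 3/2
  x1 = 0, x2 = 3/4: L1 = 3/4
x* = (0, 3/4)
||x*||_1 = 3/4.

3/4


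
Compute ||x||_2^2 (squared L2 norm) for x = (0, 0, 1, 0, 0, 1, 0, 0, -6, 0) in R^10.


Non-zero entries: [(2, 1), (5, 1), (8, -6)]
Squares: [1, 1, 36]
||x||_2^2 = sum = 38.

38


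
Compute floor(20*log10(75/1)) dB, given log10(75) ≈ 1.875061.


||x||/||e|| = 75/1 = 75.
log10(75) ≈ 1.875061.
20*log10(||x||/||e||) ≈ 20*1.875061 = 37.50122.
floor(37.50122) = 37.

37


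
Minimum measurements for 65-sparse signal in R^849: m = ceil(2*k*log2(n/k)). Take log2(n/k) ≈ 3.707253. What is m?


log2(n/k) = log2(849/65) ≈ 3.707253.
2*k*log2(n/k) ≈ 2*65*3.707253 = 481.94289.
m = ceil(481.94289) = 482.

482


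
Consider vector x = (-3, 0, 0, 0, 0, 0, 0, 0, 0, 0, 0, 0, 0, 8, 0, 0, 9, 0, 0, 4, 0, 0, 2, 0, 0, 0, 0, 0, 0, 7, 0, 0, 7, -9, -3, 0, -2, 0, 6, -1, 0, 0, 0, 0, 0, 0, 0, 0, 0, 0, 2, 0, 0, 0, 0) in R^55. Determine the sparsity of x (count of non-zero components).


Non-zero positions: [0, 13, 16, 19, 22, 29, 32, 33, 34, 36, 38, 39, 50].
Sparsity = 13.

13


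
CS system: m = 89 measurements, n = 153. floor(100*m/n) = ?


100*m/n = 100*89/153 ≈ 58.1699.
floor = 58.

58


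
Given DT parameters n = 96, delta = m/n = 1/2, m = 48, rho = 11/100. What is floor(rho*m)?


m = 1/2*96 = 48.
rho = 11/100.
rho*m = 11/100*48 = 5.28.
k = floor(5.28) = 5.

5


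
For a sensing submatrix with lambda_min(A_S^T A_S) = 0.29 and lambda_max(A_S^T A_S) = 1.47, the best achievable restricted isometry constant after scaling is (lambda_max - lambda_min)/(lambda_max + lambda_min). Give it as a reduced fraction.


lambda_max - lambda_min = 1.47 - 0.29 = 1.18.
lambda_max + lambda_min = 1.47 + 0.29 = 1.76.
delta = 1.18/1.76 = 118/176 = 59/88.

59/88


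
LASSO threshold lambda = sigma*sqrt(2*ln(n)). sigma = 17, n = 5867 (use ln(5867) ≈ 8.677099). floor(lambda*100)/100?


ln(5867) ≈ 8.677099.
2*ln(n) ≈ 17.354198.
sqrt(2*ln(n)) ≈ sqrt(17.354198) ≈ 4.165837.
lambda ≈ 17*4.165837 = 70.819229.
floor(lambda*100)/100 = 70.81.

70.81


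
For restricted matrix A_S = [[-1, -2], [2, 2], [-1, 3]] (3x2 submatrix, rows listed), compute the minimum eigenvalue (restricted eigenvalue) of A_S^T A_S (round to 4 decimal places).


A_S^T A_S = [[6, 3], [3, 17]].
trace = 23.
det = 93.
disc = trace^2 - 4*det = 529 - 4*93 = 157.
sqrt(157) ≈ 12.529964.
lam_min = (23 - sqrt(157))/2 ≈ (23 - 12.529964)/2 = 5.235018 ≈ 5.2350.

5.2350


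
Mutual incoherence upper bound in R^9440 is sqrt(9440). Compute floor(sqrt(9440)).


97^2 = 9409 <= 9440 < 9604 = 98^2, so 97 <= sqrt(9440) < 98.
floor(sqrt(9440)) = 97.

97


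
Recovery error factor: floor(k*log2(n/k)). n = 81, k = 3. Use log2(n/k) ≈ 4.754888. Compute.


log2(n/k) = log2(81/3) ≈ 4.754888.
k*log2(n/k) ≈ 3*4.754888 = 14.264664.
floor(14.264664) = 14.

14


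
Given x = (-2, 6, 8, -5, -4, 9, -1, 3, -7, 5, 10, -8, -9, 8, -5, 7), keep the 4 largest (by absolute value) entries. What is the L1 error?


Sorted |x_i| descending: [10, 9, 9, 8, 8, 8, 7, 7, 6, 5, 5, 5, 4, 3, 2, 1]
Keep top 4: [10, 9, 9, 8]
Tail entries: [8, 8, 7, 7, 6, 5, 5, 5, 4, 3, 2, 1]
L1 error = sum of tail = 61.

61


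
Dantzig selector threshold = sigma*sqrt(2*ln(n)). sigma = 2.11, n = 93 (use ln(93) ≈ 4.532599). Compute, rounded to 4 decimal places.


ln(93) ≈ 4.532599.
2*ln(n) ≈ 9.065198.
sqrt(2*ln(n)) ≈ sqrt(9.065198) ≈ 3.010847.
threshold ≈ 2.11*3.010847 = 6.35288717 ≈ 6.3529.

6.3529


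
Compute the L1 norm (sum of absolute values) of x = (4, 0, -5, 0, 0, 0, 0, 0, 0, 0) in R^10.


Non-zero entries: [(0, 4), (2, -5)]
Absolute values: [4, 5]
||x||_1 = sum = 9.

9


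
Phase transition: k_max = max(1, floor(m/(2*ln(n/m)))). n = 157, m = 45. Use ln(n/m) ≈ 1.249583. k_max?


n/m = 157/45.
ln(n/m) ≈ 1.249583.
2*ln(n/m) ≈ 2.499166.
m/(2*ln(n/m)) ≈ 45/2.499166 ≈ 18.006.
floor = 18.
k_max = max(1, 18) = 18.

18


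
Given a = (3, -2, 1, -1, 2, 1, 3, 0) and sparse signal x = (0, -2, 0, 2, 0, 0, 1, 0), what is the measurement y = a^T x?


Non-zero terms: ['-2*-2', '-1*2', '3*1']
Products: [4, -2, 3]
y = sum = 5.

5


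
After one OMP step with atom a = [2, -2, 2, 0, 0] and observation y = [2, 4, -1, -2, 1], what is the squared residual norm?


a^T a = 12.
a^T y = -6.
coeff = -6/12 = -1/2.
||r||^2 = 23.

23


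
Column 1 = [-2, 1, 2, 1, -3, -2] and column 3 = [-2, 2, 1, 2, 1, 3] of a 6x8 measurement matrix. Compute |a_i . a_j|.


Inner product: -2*-2 + 1*2 + 2*1 + 1*2 + -3*1 + -2*3
Products: [4, 2, 2, 2, -3, -6]
Sum = 1.
|dot| = 1.

1


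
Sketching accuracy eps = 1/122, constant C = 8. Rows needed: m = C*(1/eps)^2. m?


1/eps = 122.
(1/eps)^2 = 14884.
m = 8*14884 = 119072.

119072


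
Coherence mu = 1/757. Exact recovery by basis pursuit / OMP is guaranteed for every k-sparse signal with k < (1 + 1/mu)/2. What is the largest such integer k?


1/mu = 757.
1 + 1/mu = 758.
(1 + 1/mu)/2 = 379 is an integer and the inequality is strict, so k_max = 379 - 1 = 378.

378


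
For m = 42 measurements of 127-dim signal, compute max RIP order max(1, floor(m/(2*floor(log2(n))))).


floor(log2(127)) = 6.
2*6 = 12.
m/(2*floor(log2(n))) = 42/12 ≈ 3.5.
floor = 3.
k = max(1, 3) = 3.

3


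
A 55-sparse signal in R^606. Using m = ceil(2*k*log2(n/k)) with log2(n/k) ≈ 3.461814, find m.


log2(n/k) = log2(606/55) ≈ 3.461814.
2*k*log2(n/k) ≈ 2*55*3.461814 = 380.79954.
m = ceil(380.79954) = 381.

381


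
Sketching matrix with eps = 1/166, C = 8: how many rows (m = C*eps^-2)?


1/eps = 166.
(1/eps)^2 = 27556.
m = 8*27556 = 220448.

220448


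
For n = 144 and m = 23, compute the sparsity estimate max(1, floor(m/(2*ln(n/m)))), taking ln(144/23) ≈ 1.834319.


n/m = 144/23.
ln(n/m) ≈ 1.834319.
2*ln(n/m) ≈ 3.668638.
m/(2*ln(n/m)) ≈ 23/3.668638 ≈ 6.2694.
floor = 6.
k_max = max(1, 6) = 6.

6


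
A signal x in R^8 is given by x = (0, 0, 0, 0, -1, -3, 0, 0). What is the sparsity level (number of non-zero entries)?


Non-zero positions: [4, 5].
Sparsity = 2.

2


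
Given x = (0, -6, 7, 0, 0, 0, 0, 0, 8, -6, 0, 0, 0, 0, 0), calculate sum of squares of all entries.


Non-zero entries: [(1, -6), (2, 7), (8, 8), (9, -6)]
Squares: [36, 49, 64, 36]
||x||_2^2 = sum = 185.

185


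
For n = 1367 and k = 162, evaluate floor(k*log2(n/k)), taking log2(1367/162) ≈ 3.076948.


log2(n/k) = log2(1367/162) ≈ 3.076948.
k*log2(n/k) ≈ 162*3.076948 = 498.465576.
floor(498.465576) = 498.

498


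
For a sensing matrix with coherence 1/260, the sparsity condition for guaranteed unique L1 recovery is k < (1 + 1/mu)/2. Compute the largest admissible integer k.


1/mu = 260.
1 + 1/mu = 261.
(1 + 1/mu)/2 = 130.5 is not an integer, so k_max = floor(130.5) = 130.

130


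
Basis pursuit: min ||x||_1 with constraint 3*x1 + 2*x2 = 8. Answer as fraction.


Axis intercepts:
  x1 = 8/3, x2 = 0: L1 = 8/3
  x1 = 0, x2 = 4: L1 = 4
x* = (8/3, 0)
||x*||_1 = 8/3.

8/3


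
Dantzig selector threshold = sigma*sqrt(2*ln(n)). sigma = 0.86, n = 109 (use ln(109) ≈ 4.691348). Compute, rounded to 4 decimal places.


ln(109) ≈ 4.691348.
2*ln(n) ≈ 9.382696.
sqrt(2*ln(n)) ≈ sqrt(9.382696) ≈ 3.063119.
threshold ≈ 0.86*3.063119 = 2.63428234 ≈ 2.6343.

2.6343


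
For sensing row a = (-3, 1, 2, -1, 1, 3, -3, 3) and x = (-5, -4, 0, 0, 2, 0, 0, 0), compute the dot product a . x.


Non-zero terms: ['-3*-5', '1*-4', '1*2']
Products: [15, -4, 2]
y = sum = 13.

13


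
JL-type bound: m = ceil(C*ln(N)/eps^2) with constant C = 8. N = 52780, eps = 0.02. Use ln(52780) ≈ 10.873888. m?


ln(52780) ≈ 10.873888.
eps^2 = 0.02^2 = 0.0004.
C*ln(N)/eps^2 ≈ 8*10.873888/0.0004 ≈ 217477.76.
m = ceil(217477.76) = 217478.

217478


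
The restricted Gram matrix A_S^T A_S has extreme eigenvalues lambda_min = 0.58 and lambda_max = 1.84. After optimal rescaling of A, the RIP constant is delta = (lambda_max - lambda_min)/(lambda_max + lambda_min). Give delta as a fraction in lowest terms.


lambda_max - lambda_min = 1.84 - 0.58 = 1.26.
lambda_max + lambda_min = 1.84 + 0.58 = 2.42.
delta = 1.26/2.42 = 126/242 = 63/121.

63/121


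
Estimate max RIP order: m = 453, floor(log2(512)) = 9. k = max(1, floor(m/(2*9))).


floor(log2(512)) = 9.
2*9 = 18.
m/(2*floor(log2(n))) = 453/18 ≈ 25.1667.
floor = 25.
k = max(1, 25) = 25.

25


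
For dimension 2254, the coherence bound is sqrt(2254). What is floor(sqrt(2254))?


47^2 = 2209 <= 2254 < 2304 = 48^2, so 47 <= sqrt(2254) < 48.
floor(sqrt(2254)) = 47.

47


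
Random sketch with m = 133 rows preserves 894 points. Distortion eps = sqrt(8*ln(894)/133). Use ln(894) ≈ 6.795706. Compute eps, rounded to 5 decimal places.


ln(894) ≈ 6.795706.
8*ln(N)/m ≈ 8*6.795706/133 ≈ 0.40876427.
eps = sqrt(0.40876427) ≈ 0.6393468 ≈ 0.63935.

0.63935


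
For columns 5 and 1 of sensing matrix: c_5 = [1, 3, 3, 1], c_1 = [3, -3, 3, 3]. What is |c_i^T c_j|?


Inner product: 1*3 + 3*-3 + 3*3 + 1*3
Products: [3, -9, 9, 3]
Sum = 6.
|dot| = 6.

6


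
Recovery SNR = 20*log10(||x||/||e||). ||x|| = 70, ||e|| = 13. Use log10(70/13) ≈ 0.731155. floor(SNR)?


||x||/||e|| = 70/13.
log10(70/13) ≈ 0.731155.
20*log10(||x||/||e||) ≈ 20*0.731155 = 14.6231.
floor(14.6231) = 14.

14


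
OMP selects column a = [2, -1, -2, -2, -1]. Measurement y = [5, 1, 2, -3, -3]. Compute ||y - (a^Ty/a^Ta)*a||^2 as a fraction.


a^T a = 14.
a^T y = 14.
coeff = 14/14 = 1.
||r||^2 = 34.

34


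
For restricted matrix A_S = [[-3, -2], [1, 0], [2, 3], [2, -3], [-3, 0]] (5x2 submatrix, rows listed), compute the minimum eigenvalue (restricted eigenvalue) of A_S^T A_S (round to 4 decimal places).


A_S^T A_S = [[27, 6], [6, 22]].
trace = 49.
det = 558.
disc = trace^2 - 4*det = 2401 - 4*558 = 169.
sqrt(169) = 13.
lam_min = (49 - 13)/2 = 18 = 18.0000.

18.0000


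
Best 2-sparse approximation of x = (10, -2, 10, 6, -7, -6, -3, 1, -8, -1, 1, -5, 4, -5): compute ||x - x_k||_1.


Sorted |x_i| descending: [10, 10, 8, 7, 6, 6, 5, 5, 4, 3, 2, 1, 1, 1]
Keep top 2: [10, 10]
Tail entries: [8, 7, 6, 6, 5, 5, 4, 3, 2, 1, 1, 1]
L1 error = sum of tail = 49.

49


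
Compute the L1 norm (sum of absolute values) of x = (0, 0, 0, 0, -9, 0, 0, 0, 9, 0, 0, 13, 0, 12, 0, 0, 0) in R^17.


Non-zero entries: [(4, -9), (8, 9), (11, 13), (13, 12)]
Absolute values: [9, 9, 13, 12]
||x||_1 = sum = 43.

43


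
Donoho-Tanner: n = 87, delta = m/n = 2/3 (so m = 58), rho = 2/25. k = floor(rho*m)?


m = 2/3*87 = 58.
rho = 2/25.
rho*m = 2/25*58 = 4.64.
k = floor(4.64) = 4.

4


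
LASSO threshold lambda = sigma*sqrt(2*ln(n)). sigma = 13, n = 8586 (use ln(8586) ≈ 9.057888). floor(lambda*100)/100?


ln(8586) ≈ 9.057888.
2*ln(n) ≈ 18.115776.
sqrt(2*ln(n)) ≈ sqrt(18.115776) ≈ 4.256263.
lambda ≈ 13*4.256263 = 55.331419.
floor(lambda*100)/100 = 55.33.

55.33


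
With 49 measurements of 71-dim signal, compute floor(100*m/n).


100*m/n = 100*49/71 ≈ 69.0141.
floor = 69.

69


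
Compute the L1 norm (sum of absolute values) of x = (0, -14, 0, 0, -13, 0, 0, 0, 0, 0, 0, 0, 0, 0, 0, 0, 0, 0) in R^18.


Non-zero entries: [(1, -14), (4, -13)]
Absolute values: [14, 13]
||x||_1 = sum = 27.

27


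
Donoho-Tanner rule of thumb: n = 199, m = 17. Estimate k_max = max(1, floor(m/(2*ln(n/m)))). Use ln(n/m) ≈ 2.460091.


n/m = 199/17.
ln(n/m) ≈ 2.460091.
2*ln(n/m) ≈ 4.920182.
m/(2*ln(n/m)) ≈ 17/4.920182 ≈ 3.4552.
floor = 3.
k_max = max(1, 3) = 3.

3


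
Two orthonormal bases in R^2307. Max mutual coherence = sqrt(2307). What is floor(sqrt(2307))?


48^2 = 2304 <= 2307 < 2401 = 49^2, so 48 <= sqrt(2307) < 49.
floor(sqrt(2307)) = 48.

48


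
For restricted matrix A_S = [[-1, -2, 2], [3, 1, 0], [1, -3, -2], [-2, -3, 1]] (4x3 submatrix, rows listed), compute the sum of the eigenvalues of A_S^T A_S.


Sum of eigenvalues of A_S^T A_S = trace(A_S^T A_S) = sum of squared column norms of A_S.
A_S^T A_S diagonal: [15, 23, 9].
trace = 15 + 23 + 9 = 47.

47


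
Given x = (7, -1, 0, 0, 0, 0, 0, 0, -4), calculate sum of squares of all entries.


Non-zero entries: [(0, 7), (1, -1), (8, -4)]
Squares: [49, 1, 16]
||x||_2^2 = sum = 66.

66


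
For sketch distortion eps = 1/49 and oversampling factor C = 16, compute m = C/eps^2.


1/eps = 49.
(1/eps)^2 = 2401.
m = 16*2401 = 38416.

38416


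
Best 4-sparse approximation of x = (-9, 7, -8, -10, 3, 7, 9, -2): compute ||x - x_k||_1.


Sorted |x_i| descending: [10, 9, 9, 8, 7, 7, 3, 2]
Keep top 4: [10, 9, 9, 8]
Tail entries: [7, 7, 3, 2]
L1 error = sum of tail = 19.

19


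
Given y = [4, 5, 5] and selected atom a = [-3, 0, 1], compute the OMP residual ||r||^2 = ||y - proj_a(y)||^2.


a^T a = 10.
a^T y = -7.
coeff = -7/10 = -7/10.
||r||^2 = 611/10.

611/10


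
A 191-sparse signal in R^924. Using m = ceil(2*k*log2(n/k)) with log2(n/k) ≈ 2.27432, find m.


log2(n/k) = log2(924/191) ≈ 2.27432.
2*k*log2(n/k) ≈ 2*191*2.27432 = 868.79024.
m = ceil(868.79024) = 869.

869


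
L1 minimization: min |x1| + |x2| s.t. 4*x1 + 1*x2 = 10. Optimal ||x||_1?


Axis intercepts:
  x1 = 5/2, x2 = 0: L1 = 5/2
  x1 = 0, x2 = 10: L1 = 10
x* = (5/2, 0)
||x*||_1 = 5/2.

5/2


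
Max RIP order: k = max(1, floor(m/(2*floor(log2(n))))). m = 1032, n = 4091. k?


floor(log2(4091)) = 11.
2*11 = 22.
m/(2*floor(log2(n))) = 1032/22 ≈ 46.9091.
floor = 46.
k = max(1, 46) = 46.

46


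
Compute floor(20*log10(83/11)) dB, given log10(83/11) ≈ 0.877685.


||x||/||e|| = 83/11.
log10(83/11) ≈ 0.877685.
20*log10(||x||/||e||) ≈ 20*0.877685 = 17.5537.
floor(17.5537) = 17.

17


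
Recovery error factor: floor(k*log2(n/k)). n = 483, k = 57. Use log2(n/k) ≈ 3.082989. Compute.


log2(n/k) = log2(483/57) ≈ 3.082989.
k*log2(n/k) ≈ 57*3.082989 = 175.730373.
floor(175.730373) = 175.

175


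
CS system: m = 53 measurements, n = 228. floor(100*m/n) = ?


100*m/n = 100*53/228 ≈ 23.2456.
floor = 23.

23


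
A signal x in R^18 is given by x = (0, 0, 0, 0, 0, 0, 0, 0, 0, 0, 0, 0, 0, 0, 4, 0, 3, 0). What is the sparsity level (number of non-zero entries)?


Non-zero positions: [14, 16].
Sparsity = 2.

2


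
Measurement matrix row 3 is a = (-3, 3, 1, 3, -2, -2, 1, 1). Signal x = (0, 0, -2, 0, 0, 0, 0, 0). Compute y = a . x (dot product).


Non-zero terms: ['1*-2']
Products: [-2]
y = sum = -2.

-2


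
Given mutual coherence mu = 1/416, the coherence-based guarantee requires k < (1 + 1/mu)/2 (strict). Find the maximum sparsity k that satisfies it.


1/mu = 416.
1 + 1/mu = 417.
(1 + 1/mu)/2 = 208.5 is not an integer, so k_max = floor(208.5) = 208.

208


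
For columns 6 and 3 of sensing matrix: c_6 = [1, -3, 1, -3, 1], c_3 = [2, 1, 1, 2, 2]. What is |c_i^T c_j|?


Inner product: 1*2 + -3*1 + 1*1 + -3*2 + 1*2
Products: [2, -3, 1, -6, 2]
Sum = -4.
|dot| = 4.

4


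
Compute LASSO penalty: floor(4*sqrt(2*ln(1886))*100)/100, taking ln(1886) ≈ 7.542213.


ln(1886) ≈ 7.542213.
2*ln(n) ≈ 15.084426.
sqrt(2*ln(n)) ≈ sqrt(15.084426) ≈ 3.883867.
lambda ≈ 4*3.883867 = 15.535468.
floor(lambda*100)/100 = 15.53.

15.53


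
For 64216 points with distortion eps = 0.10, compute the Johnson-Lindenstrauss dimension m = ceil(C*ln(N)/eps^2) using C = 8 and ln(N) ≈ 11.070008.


ln(64216) ≈ 11.070008.
eps^2 = 0.10^2 = 0.01.
C*ln(N)/eps^2 ≈ 8*11.070008/0.01 ≈ 8856.0064.
m = ceil(8856.0064) = 8857.

8857


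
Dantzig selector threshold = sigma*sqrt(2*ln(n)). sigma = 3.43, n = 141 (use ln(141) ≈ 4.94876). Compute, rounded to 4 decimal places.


ln(141) ≈ 4.94876.
2*ln(n) ≈ 9.89752.
sqrt(2*ln(n)) ≈ sqrt(9.89752) ≈ 3.146032.
threshold ≈ 3.43*3.146032 = 10.79088976 ≈ 10.7909.

10.7909


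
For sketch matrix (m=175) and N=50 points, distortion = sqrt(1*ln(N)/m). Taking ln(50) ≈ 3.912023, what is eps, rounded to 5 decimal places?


ln(50) ≈ 3.912023.
1*ln(N)/m ≈ 1*3.912023/175 ≈ 0.02235442.
eps = sqrt(0.02235442) ≈ 0.1495139 ≈ 0.14951.

0.14951


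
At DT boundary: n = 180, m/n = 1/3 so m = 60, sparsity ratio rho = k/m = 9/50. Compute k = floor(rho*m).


m = 1/3*180 = 60.
rho = 9/50.
rho*m = 9/50*60 = 10.8.
k = floor(10.8) = 10.

10


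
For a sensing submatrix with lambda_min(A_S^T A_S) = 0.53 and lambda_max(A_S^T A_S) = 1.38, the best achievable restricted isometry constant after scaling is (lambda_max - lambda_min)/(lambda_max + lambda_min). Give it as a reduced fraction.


lambda_max - lambda_min = 1.38 - 0.53 = 0.85.
lambda_max + lambda_min = 1.38 + 0.53 = 1.91.
delta = 0.85/1.91 = 85/191.

85/191


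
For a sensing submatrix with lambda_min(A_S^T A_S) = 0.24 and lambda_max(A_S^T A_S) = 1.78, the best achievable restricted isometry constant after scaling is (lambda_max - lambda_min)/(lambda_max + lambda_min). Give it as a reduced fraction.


lambda_max - lambda_min = 1.78 - 0.24 = 1.54.
lambda_max + lambda_min = 1.78 + 0.24 = 2.02.
delta = 1.54/2.02 = 154/202 = 77/101.

77/101


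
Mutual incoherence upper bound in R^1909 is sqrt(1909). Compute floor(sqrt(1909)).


43^2 = 1849 <= 1909 < 1936 = 44^2, so 43 <= sqrt(1909) < 44.
floor(sqrt(1909)) = 43.

43


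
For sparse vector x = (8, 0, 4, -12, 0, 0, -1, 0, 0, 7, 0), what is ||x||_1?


Non-zero entries: [(0, 8), (2, 4), (3, -12), (6, -1), (9, 7)]
Absolute values: [8, 4, 12, 1, 7]
||x||_1 = sum = 32.

32


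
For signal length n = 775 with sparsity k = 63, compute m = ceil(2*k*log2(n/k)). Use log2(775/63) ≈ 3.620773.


log2(n/k) = log2(775/63) ≈ 3.620773.
2*k*log2(n/k) ≈ 2*63*3.620773 = 456.217398.
m = ceil(456.217398) = 457.

457


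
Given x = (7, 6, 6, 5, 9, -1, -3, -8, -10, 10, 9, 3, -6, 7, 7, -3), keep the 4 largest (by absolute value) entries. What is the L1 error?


Sorted |x_i| descending: [10, 10, 9, 9, 8, 7, 7, 7, 6, 6, 6, 5, 3, 3, 3, 1]
Keep top 4: [10, 10, 9, 9]
Tail entries: [8, 7, 7, 7, 6, 6, 6, 5, 3, 3, 3, 1]
L1 error = sum of tail = 62.

62


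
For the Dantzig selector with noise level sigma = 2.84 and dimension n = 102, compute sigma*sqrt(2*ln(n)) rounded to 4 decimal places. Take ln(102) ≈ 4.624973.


ln(102) ≈ 4.624973.
2*ln(n) ≈ 9.249946.
sqrt(2*ln(n)) ≈ sqrt(9.249946) ≈ 3.041372.
threshold ≈ 2.84*3.041372 = 8.63749648 ≈ 8.6375.

8.6375


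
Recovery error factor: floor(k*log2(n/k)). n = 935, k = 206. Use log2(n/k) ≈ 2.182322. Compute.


log2(n/k) = log2(935/206) ≈ 2.182322.
k*log2(n/k) ≈ 206*2.182322 = 449.558332.
floor(449.558332) = 449.

449


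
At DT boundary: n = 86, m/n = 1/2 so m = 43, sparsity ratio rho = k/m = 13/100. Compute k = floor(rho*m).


m = 1/2*86 = 43.
rho = 13/100.
rho*m = 13/100*43 = 5.59.
k = floor(5.59) = 5.

5


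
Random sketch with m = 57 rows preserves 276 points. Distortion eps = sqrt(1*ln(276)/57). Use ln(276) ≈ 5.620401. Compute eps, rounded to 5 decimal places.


ln(276) ≈ 5.620401.
1*ln(N)/m ≈ 1*5.620401/57 ≈ 0.09860353.
eps = sqrt(0.09860353) ≈ 0.314012 ≈ 0.31401.

0.31401


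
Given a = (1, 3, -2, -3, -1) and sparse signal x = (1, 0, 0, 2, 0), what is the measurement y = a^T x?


Non-zero terms: ['1*1', '-3*2']
Products: [1, -6]
y = sum = -5.

-5


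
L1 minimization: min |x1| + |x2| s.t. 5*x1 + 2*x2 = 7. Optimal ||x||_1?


Axis intercepts:
  x1 = 7/5, x2 = 0: L1 = 7/5
  x1 = 0, x2 = 7/2: L1 = 7/2
x* = (7/5, 0)
||x*||_1 = 7/5.

7/5


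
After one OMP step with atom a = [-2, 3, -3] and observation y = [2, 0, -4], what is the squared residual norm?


a^T a = 22.
a^T y = 8.
coeff = 8/22 = 4/11.
||r||^2 = 188/11.

188/11


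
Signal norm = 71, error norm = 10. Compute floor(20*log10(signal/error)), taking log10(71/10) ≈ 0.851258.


||x||/||e|| = 71/10.
log10(71/10) ≈ 0.851258.
20*log10(||x||/||e||) ≈ 20*0.851258 = 17.02516.
floor(17.02516) = 17.

17


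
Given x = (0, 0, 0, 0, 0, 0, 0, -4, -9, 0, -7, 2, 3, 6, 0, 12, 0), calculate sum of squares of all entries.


Non-zero entries: [(7, -4), (8, -9), (10, -7), (11, 2), (12, 3), (13, 6), (15, 12)]
Squares: [16, 81, 49, 4, 9, 36, 144]
||x||_2^2 = sum = 339.

339


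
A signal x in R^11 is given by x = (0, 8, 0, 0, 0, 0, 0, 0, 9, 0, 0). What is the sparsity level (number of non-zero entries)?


Non-zero positions: [1, 8].
Sparsity = 2.

2


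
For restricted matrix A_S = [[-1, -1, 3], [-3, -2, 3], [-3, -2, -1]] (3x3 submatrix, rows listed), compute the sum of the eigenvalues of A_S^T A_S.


Sum of eigenvalues of A_S^T A_S = trace(A_S^T A_S) = sum of squared column norms of A_S.
A_S^T A_S diagonal: [19, 9, 19].
trace = 19 + 9 + 19 = 47.

47


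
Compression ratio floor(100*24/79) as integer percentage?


100*m/n = 100*24/79 ≈ 30.3797.
floor = 30.

30


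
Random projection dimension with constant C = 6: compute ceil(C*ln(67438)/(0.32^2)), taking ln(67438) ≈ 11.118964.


ln(67438) ≈ 11.118964.
eps^2 = 0.32^2 = 0.1024.
C*ln(N)/eps^2 ≈ 6*11.118964/0.1024 ≈ 651.5018.
m = ceil(651.5018) = 652.

652


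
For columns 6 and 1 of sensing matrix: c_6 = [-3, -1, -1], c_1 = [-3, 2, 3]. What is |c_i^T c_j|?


Inner product: -3*-3 + -1*2 + -1*3
Products: [9, -2, -3]
Sum = 4.
|dot| = 4.

4


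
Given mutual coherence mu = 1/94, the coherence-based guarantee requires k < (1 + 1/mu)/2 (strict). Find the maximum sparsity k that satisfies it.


1/mu = 94.
1 + 1/mu = 95.
(1 + 1/mu)/2 = 47.5 is not an integer, so k_max = floor(47.5) = 47.

47
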